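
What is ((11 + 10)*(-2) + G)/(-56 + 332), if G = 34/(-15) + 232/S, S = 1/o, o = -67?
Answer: -58456/1035 ≈ -56.479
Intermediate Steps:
S = -1/67 (S = 1/(-67) = -1/67 ≈ -0.014925)
G = -233194/15 (G = 34/(-15) + 232/(-1/67) = 34*(-1/15) + 232*(-67) = -34/15 - 15544 = -233194/15 ≈ -15546.)
((11 + 10)*(-2) + G)/(-56 + 332) = ((11 + 10)*(-2) - 233194/15)/(-56 + 332) = (21*(-2) - 233194/15)/276 = (-42 - 233194/15)*(1/276) = -233824/15*1/276 = -58456/1035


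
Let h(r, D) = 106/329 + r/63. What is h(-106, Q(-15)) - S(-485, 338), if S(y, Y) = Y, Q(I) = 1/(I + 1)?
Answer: -1004846/2961 ≈ -339.36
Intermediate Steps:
Q(I) = 1/(1 + I)
h(r, D) = 106/329 + r/63 (h(r, D) = 106*(1/329) + r*(1/63) = 106/329 + r/63)
h(-106, Q(-15)) - S(-485, 338) = (106/329 + (1/63)*(-106)) - 1*338 = (106/329 - 106/63) - 338 = -4028/2961 - 338 = -1004846/2961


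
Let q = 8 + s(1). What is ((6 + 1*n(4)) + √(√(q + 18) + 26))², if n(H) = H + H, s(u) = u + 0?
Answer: (14 + √(26 + 3*√3))² ≈ 383.59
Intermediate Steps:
s(u) = u
n(H) = 2*H
q = 9 (q = 8 + 1 = 9)
((6 + 1*n(4)) + √(√(q + 18) + 26))² = ((6 + 1*(2*4)) + √(√(9 + 18) + 26))² = ((6 + 1*8) + √(√27 + 26))² = ((6 + 8) + √(3*√3 + 26))² = (14 + √(26 + 3*√3))²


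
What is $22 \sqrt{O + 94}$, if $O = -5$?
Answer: $22 \sqrt{89} \approx 207.55$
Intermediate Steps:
$22 \sqrt{O + 94} = 22 \sqrt{-5 + 94} = 22 \sqrt{89}$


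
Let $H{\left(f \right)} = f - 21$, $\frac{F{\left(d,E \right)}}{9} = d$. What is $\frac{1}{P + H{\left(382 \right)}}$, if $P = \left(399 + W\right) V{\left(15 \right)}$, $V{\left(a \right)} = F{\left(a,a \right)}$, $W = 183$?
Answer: $\frac{1}{78931} \approx 1.2669 \cdot 10^{-5}$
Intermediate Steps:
$F{\left(d,E \right)} = 9 d$
$V{\left(a \right)} = 9 a$
$H{\left(f \right)} = -21 + f$
$P = 78570$ ($P = \left(399 + 183\right) 9 \cdot 15 = 582 \cdot 135 = 78570$)
$\frac{1}{P + H{\left(382 \right)}} = \frac{1}{78570 + \left(-21 + 382\right)} = \frac{1}{78570 + 361} = \frac{1}{78931}$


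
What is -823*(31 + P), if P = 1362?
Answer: -1146439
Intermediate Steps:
-823*(31 + P) = -823*(31 + 1362) = -823*1393 = -1146439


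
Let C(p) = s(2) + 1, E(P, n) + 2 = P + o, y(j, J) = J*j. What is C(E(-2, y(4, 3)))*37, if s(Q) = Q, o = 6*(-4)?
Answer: 111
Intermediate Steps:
o = -24
E(P, n) = -26 + P (E(P, n) = -2 + (P - 24) = -2 + (-24 + P) = -26 + P)
C(p) = 3 (C(p) = 2 + 1 = 3)
C(E(-2, y(4, 3)))*37 = 3*37 = 111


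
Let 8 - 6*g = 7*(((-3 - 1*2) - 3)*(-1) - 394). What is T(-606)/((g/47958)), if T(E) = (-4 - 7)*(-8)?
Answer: 12660912/1355 ≈ 9343.8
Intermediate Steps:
g = 1355/3 (g = 4/3 - 7*(((-3 - 1*2) - 3)*(-1) - 394)/6 = 4/3 - 7*(((-3 - 2) - 3)*(-1) - 394)/6 = 4/3 - 7*((-5 - 3)*(-1) - 394)/6 = 4/3 - 7*(-8*(-1) - 394)/6 = 4/3 - 7*(8 - 394)/6 = 4/3 - 7*(-386)/6 = 4/3 - ⅙*(-2702) = 4/3 + 1351/3 = 1355/3 ≈ 451.67)
T(E) = 88 (T(E) = -11*(-8) = 88)
T(-606)/((g/47958)) = 88/(((1355/3)/47958)) = 88/(((1355/3)*(1/47958))) = 88/(1355/143874) = 88*(143874/1355) = 12660912/1355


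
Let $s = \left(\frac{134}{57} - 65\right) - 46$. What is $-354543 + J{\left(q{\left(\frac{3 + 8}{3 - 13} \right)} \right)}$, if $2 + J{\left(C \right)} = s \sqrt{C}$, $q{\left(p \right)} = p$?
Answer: $-354545 - \frac{6193 i \sqrt{110}}{570} \approx -3.5455 \cdot 10^{5} - 113.95 i$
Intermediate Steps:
$s = - \frac{6193}{57}$ ($s = \left(134 \cdot \frac{1}{57} - 65\right) - 46 = \left(\frac{134}{57} - 65\right) - 46 = - \frac{3571}{57} - 46 = - \frac{6193}{57} \approx -108.65$)
$J{\left(C \right)} = -2 - \frac{6193 \sqrt{C}}{57}$
$-354543 + J{\left(q{\left(\frac{3 + 8}{3 - 13} \right)} \right)} = -354543 - \left(2 + \frac{6193 \sqrt{\frac{3 + 8}{3 - 13}}}{57}\right) = -354543 - \left(2 + \frac{6193 \sqrt{\frac{11}{-10}}}{57}\right) = -354543 - \left(2 + \frac{6193 \sqrt{11 \left(- \frac{1}{10}\right)}}{57}\right) = -354543 - \left(2 + \frac{6193 \sqrt{- \frac{11}{10}}}{57}\right) = -354543 - \left(2 + \frac{6193 \frac{i \sqrt{110}}{10}}{57}\right) = -354543 - \left(2 + \frac{6193 i \sqrt{110}}{570}\right) = -354545 - \frac{6193 i \sqrt{110}}{570}$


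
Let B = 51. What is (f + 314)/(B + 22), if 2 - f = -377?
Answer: 693/73 ≈ 9.4931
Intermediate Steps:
f = 379 (f = 2 - 1*(-377) = 2 + 377 = 379)
(f + 314)/(B + 22) = (379 + 314)/(51 + 22) = 693/73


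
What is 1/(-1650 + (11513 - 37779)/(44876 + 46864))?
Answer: -45870/75698633 ≈ -0.00060596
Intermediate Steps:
1/(-1650 + (11513 - 37779)/(44876 + 46864)) = 1/(-1650 - 26266/91740) = 1/(-1650 - 26266*1/91740) = 1/(-1650 - 13133/45870) = 1/(-75698633/45870) = -45870/75698633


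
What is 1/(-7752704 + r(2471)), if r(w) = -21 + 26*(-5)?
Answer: -1/7752855 ≈ -1.2898e-7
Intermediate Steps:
r(w) = -151 (r(w) = -21 - 130 = -151)
1/(-7752704 + r(2471)) = 1/(-7752704 - 151) = 1/(-7752855) = -1/7752855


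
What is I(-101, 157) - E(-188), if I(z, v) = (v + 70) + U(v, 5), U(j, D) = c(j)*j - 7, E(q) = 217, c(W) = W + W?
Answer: 49301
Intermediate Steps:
c(W) = 2*W
U(j, D) = -7 + 2*j**2 (U(j, D) = (2*j)*j - 7 = 2*j**2 - 7 = -7 + 2*j**2)
I(z, v) = 63 + v + 2*v**2 (I(z, v) = (v + 70) + (-7 + 2*v**2) = (70 + v) + (-7 + 2*v**2) = 63 + v + 2*v**2)
I(-101, 157) - E(-188) = (63 + 157 + 2*157**2) - 1*217 = (63 + 157 + 2*24649) - 217 = (63 + 157 + 49298) - 217 = 49518 - 217 = 49301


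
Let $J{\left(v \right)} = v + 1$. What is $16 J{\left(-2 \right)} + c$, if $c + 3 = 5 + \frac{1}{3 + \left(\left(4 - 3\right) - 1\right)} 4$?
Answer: $- \frac{38}{3} \approx -12.667$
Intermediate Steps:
$c = \frac{10}{3}$ ($c = -3 + \left(5 + \frac{1}{3 + \left(\left(4 - 3\right) - 1\right)} 4\right) = -3 + \left(5 + \frac{1}{3 + \left(1 - 1\right)} 4\right) = -3 + \left(5 + \frac{1}{3 + 0} \cdot 4\right) = -3 + \left(5 + \frac{1}{3} \cdot 4\right) = -3 + \left(5 + \frac{4}{3}\right) = -3 + \frac{19}{3} = \frac{10}{3} \approx 3.3333$)
$J{\left(v \right)} = 1 + v$
$16 J{\left(-2 \right)} + c = 16 \left(1 - 2\right) + \frac{10}{3} = 16 \left(-1\right) + \frac{10}{3} = -16 + \frac{10}{3} = - \frac{38}{3}$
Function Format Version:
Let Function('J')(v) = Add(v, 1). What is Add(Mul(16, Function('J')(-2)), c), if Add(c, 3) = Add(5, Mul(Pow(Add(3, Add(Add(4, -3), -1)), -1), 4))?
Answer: Rational(-38, 3) ≈ -12.667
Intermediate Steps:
c = Rational(10, 3) (c = Add(-3, Add(5, Mul(Pow(Add(3, Add(Add(4, -3), -1)), -1), 4))) = Add(-3, Add(5, Mul(Pow(Add(3, Add(1, -1)), -1), 4))) = Add(-3, Add(5, Mul(Pow(Add(3, 0), -1), 4))) = Add(-3, Add(5, Mul(Pow(3, -1), 4))) = Add(-3, Add(5, Mul(Rational(1, 3), 4))) = Add(-3, Add(5, Rational(4, 3))) = Add(-3, Rational(19, 3)) = Rational(10, 3) ≈ 3.3333)
Function('J')(v) = Add(1, v)
Add(Mul(16, Function('J')(-2)), c) = Add(Mul(16, Add(1, -2)), Rational(10, 3)) = Add(Mul(16, -1), Rational(10, 3)) = Add(-16, Rational(10, 3)) = Rational(-38, 3)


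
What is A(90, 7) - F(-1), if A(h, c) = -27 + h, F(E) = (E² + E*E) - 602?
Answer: 663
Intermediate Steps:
F(E) = -602 + 2*E² (F(E) = (E² + E²) - 602 = 2*E² - 602 = -602 + 2*E²)
A(90, 7) - F(-1) = (-27 + 90) - (-602 + 2*(-1)²) = 63 - (-602 + 2*1) = 63 - (-602 + 2) = 63 - 1*(-600) = 63 + 600 = 663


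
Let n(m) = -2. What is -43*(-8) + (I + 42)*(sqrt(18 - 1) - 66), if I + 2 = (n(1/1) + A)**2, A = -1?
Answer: -2890 + 49*sqrt(17) ≈ -2688.0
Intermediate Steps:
I = 7 (I = -2 + (-2 - 1)**2 = -2 + (-3)**2 = -2 + 9 = 7)
-43*(-8) + (I + 42)*(sqrt(18 - 1) - 66) = -43*(-8) + (7 + 42)*(sqrt(18 - 1) - 66) = 344 + 49*(sqrt(17) - 66) = 344 + 49*(-66 + sqrt(17)) = 344 + (-3234 + 49*sqrt(17)) = -2890 + 49*sqrt(17)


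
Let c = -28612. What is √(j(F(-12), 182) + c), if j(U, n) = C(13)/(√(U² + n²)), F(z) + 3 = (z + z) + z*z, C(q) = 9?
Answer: √(-371017555012 + 32409*√277)/3601 ≈ 169.15*I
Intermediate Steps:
F(z) = -3 + z² + 2*z (F(z) = -3 + ((z + z) + z*z) = -3 + (2*z + z²) = -3 + (z² + 2*z) = -3 + z² + 2*z)
j(U, n) = 9/√(U² + n²) (j(U, n) = 9/(√(U² + n²)) = 9/√(U² + n²))
√(j(F(-12), 182) + c) = √(9/√((-3 + (-12)² + 2*(-12))² + 182²) - 28612) = √(9/√((-3 + 144 - 24)² + 33124) - 28612) = √(9/√(117² + 33124) - 28612) = √(9/√(13689 + 33124) - 28612) = √(9/√46813 - 28612) = √(9*(√277/3601) - 28612) = √(9*√277/3601 - 28612) = √(-28612 + 9*√277/3601)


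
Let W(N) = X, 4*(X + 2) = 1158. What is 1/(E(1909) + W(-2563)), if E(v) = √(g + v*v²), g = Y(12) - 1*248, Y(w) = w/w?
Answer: -1150/27827398103 + 4*√6956932182/27827398103 ≈ 1.1948e-5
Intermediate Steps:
X = 575/2 (X = -2 + (¼)*1158 = -2 + 579/2 = 575/2 ≈ 287.50)
Y(w) = 1
W(N) = 575/2
g = -247 (g = 1 - 1*248 = 1 - 248 = -247)
E(v) = √(-247 + v³) (E(v) = √(-247 + v*v²) = √(-247 + v³))
1/(E(1909) + W(-2563)) = 1/(√(-247 + 1909³) + 575/2) = 1/(√(-247 + 6956932429) + 575/2) = 1/(√6956932182 + 575/2) = 1/(575/2 + √6956932182)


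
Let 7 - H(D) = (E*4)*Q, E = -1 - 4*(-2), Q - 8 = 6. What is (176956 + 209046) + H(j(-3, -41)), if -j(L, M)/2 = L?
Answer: 385617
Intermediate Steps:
Q = 14 (Q = 8 + 6 = 14)
j(L, M) = -2*L
E = 7 (E = -1 + 8 = 7)
H(D) = -385 (H(D) = 7 - 7*4*14 = 7 - 28*14 = 7 - 1*392 = 7 - 392 = -385)
(176956 + 209046) + H(j(-3, -41)) = (176956 + 209046) - 385 = 386002 - 385 = 385617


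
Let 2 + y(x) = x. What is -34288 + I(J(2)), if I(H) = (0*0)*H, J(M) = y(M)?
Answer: -34288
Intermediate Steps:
y(x) = -2 + x
J(M) = -2 + M
I(H) = 0 (I(H) = 0*H = 0)
-34288 + I(J(2)) = -34288 + 0 = -34288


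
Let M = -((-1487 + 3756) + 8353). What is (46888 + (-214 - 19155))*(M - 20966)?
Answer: -869270172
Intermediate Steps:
M = -10622 (M = -(2269 + 8353) = -1*10622 = -10622)
(46888 + (-214 - 19155))*(M - 20966) = (46888 + (-214 - 19155))*(-10622 - 20966) = (46888 - 19369)*(-31588) = 27519*(-31588) = -869270172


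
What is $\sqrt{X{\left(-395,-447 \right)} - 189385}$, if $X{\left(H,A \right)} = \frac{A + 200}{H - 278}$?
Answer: $\frac{3 i \sqrt{9530865826}}{673} \approx 435.18 i$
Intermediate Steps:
$X{\left(H,A \right)} = \frac{200 + A}{-278 + H}$
$\sqrt{X{\left(-395,-447 \right)} - 189385} = \sqrt{\frac{200 - 447}{-278 - 395} - 189385} = \sqrt{\frac{1}{-673} \left(-247\right) - 189385} = \sqrt{\left(- \frac{1}{673}\right) \left(-247\right) - 189385} = \sqrt{\frac{247}{673} - 189385} = \sqrt{- \frac{127455858}{673}} = \frac{3 i \sqrt{9530865826}}{673}$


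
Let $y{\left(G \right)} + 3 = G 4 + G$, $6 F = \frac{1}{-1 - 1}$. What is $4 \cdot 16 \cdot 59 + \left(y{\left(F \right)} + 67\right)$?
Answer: $\frac{46075}{12} \approx 3839.6$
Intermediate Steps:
$F = - \frac{1}{12}$ ($F = \frac{1}{6 \left(-1 - 1\right)} = \frac{1}{6 \left(-2\right)} = \frac{1}{6} \left(- \frac{1}{2}\right) = - \frac{1}{12} \approx -0.083333$)
$y{\left(G \right)} = -3 + 5 G$ ($y{\left(G \right)} = -3 + \left(G 4 + G\right) = -3 + \left(4 G + G\right) = -3 + 5 G$)
$4 \cdot 16 \cdot 59 + \left(y{\left(F \right)} + 67\right) = 4 \cdot 16 \cdot 59 + \left(\left(-3 + 5 \left(- \frac{1}{12}\right)\right) + 67\right) = 64 \cdot 59 + \left(\left(-3 - \frac{5}{12}\right) + 67\right) = 3776 + \left(- \frac{41}{12} + 67\right) = 3776 + \frac{763}{12} = \frac{46075}{12}$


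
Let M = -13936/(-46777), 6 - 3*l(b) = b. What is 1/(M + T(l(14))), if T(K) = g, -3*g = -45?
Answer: 46777/715591 ≈ 0.065368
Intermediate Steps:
g = 15 (g = -⅓*(-45) = 15)
l(b) = 2 - b/3
T(K) = 15
M = 13936/46777 (M = -13936*(-1/46777) = 13936/46777 ≈ 0.29792)
1/(M + T(l(14))) = 1/(13936/46777 + 15) = 1/(715591/46777) = 46777/715591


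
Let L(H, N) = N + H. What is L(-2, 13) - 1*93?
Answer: -82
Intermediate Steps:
L(H, N) = H + N
L(-2, 13) - 1*93 = (-2 + 13) - 1*93 = 11 - 93 = -82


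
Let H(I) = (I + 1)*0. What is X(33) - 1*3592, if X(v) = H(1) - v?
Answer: -3625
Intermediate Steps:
H(I) = 0 (H(I) = (1 + I)*0 = 0)
X(v) = -v (X(v) = 0 - v = -v)
X(33) - 1*3592 = -1*33 - 1*3592 = -33 - 3592 = -3625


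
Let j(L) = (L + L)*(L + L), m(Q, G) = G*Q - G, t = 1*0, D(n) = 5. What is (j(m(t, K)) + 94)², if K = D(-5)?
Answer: 37636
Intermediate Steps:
t = 0
K = 5
m(Q, G) = -G + G*Q
j(L) = 4*L² (j(L) = (2*L)*(2*L) = 4*L²)
(j(m(t, K)) + 94)² = (4*(5*(-1 + 0))² + 94)² = (4*(5*(-1))² + 94)² = (4*(-5)² + 94)² = (4*25 + 94)² = (100 + 94)² = 194² = 37636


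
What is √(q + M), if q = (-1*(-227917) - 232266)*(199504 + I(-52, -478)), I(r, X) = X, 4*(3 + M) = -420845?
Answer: I*√3462677153/2 ≈ 29422.0*I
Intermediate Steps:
M = -420857/4 (M = -3 + (¼)*(-420845) = -3 - 420845/4 = -420857/4 ≈ -1.0521e+5)
q = -865564074 (q = (-1*(-227917) - 232266)*(199504 - 478) = (227917 - 232266)*199026 = -4349*199026 = -865564074)
√(q + M) = √(-865564074 - 420857/4) = √(-3462677153/4) = I*√3462677153/2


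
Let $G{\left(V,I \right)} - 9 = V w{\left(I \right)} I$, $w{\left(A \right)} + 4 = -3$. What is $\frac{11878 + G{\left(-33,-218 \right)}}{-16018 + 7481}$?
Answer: $\frac{38471}{8537} \approx 4.5064$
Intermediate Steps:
$w{\left(A \right)} = -7$ ($w{\left(A \right)} = -4 - 3 = -7$)
$G{\left(V,I \right)} = 9 - 7 I V$ ($G{\left(V,I \right)} = 9 + V \left(-7\right) I = 9 + - 7 V I = 9 - 7 I V$)
$\frac{11878 + G{\left(-33,-218 \right)}}{-16018 + 7481} = \frac{11878 + \left(9 - \left(-1526\right) \left(-33\right)\right)}{-16018 + 7481} = \frac{11878 + \left(9 - 50358\right)}{-8537} = \left(11878 - 50349\right) \left(- \frac{1}{8537}\right) = \left(-38471\right) \left(- \frac{1}{8537}\right) = \frac{38471}{8537}$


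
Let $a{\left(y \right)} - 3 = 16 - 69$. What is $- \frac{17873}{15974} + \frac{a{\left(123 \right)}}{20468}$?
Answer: $- \frac{6546844}{5838497} \approx -1.1213$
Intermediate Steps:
$a{\left(y \right)} = -50$ ($a{\left(y \right)} = 3 + \left(16 - 69\right) = 3 - 53 = -50$)
$- \frac{17873}{15974} + \frac{a{\left(123 \right)}}{20468} = - \frac{17873}{15974} - \frac{50}{20468} = \left(-17873\right) \frac{1}{15974} - \frac{25}{10234} = - \frac{17873}{15974} - \frac{25}{10234} = - \frac{6546844}{5838497}$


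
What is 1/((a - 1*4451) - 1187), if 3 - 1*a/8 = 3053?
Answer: -1/30038 ≈ -3.3291e-5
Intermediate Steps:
a = -24400 (a = 24 - 8*3053 = 24 - 24424 = -24400)
1/((a - 1*4451) - 1187) = 1/((-24400 - 1*4451) - 1187) = 1/((-24400 - 4451) - 1187) = 1/(-28851 - 1187) = 1/(-30038) = -1/30038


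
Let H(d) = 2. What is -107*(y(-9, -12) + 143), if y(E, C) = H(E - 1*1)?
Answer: -15515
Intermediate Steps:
y(E, C) = 2
-107*(y(-9, -12) + 143) = -107*(2 + 143) = -107*145 = -15515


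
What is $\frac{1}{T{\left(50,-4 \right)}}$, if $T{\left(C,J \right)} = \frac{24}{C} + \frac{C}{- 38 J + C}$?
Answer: $\frac{2525}{1837} \approx 1.3745$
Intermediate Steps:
$T{\left(C,J \right)} = \frac{24}{C} + \frac{C}{C - 38 J}$
$\frac{1}{T{\left(50,-4 \right)}} = \frac{1}{\frac{1}{50} \frac{1}{50 - -152} \left(50^{2} - -3648 + 24 \cdot 50\right)} = \frac{1}{\frac{1}{50} \frac{1}{50 + 152} \left(2500 + 3648 + 1200\right)} = \frac{1}{\frac{1}{50} \cdot \frac{1}{202} \cdot 7348} = \frac{1}{\frac{1837}{2525}} = \frac{2525}{1837}$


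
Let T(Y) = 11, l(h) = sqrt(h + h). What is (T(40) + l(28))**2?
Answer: 177 + 44*sqrt(14) ≈ 341.63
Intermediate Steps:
l(h) = sqrt(2)*sqrt(h) (l(h) = sqrt(2*h) = sqrt(2)*sqrt(h))
(T(40) + l(28))**2 = (11 + sqrt(2)*sqrt(28))**2 = (11 + sqrt(2)*(2*sqrt(7)))**2 = (11 + 2*sqrt(14))**2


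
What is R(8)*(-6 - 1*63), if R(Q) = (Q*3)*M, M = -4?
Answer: 6624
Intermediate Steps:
R(Q) = -12*Q (R(Q) = (Q*3)*(-4) = (3*Q)*(-4) = -12*Q)
R(8)*(-6 - 1*63) = (-12*8)*(-6 - 1*63) = -96*(-6 - 63) = -96*(-69) = 6624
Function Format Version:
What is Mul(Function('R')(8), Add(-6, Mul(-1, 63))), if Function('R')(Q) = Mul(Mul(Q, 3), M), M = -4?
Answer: 6624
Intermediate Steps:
Function('R')(Q) = Mul(-12, Q) (Function('R')(Q) = Mul(Mul(Q, 3), -4) = Mul(Mul(3, Q), -4) = Mul(-12, Q))
Mul(Function('R')(8), Add(-6, Mul(-1, 63))) = Mul(Mul(-12, 8), Add(-6, Mul(-1, 63))) = Mul(-96, Add(-6, -63)) = Mul(-96, -69) = 6624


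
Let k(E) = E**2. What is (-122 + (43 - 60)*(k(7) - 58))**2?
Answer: 961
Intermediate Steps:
(-122 + (43 - 60)*(k(7) - 58))**2 = (-122 + (43 - 60)*(7**2 - 58))**2 = (-122 - 17*(49 - 58))**2 = (-122 - 17*(-9))**2 = (-122 + 153)**2 = 31**2 = 961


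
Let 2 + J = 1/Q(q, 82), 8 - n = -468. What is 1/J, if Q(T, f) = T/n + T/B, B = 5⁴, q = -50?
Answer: -1101/8152 ≈ -0.13506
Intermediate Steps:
n = 476 (n = 8 - 1*(-468) = 8 + 468 = 476)
B = 625
Q(T, f) = 1101*T/297500 (Q(T, f) = T/476 + T/625 = 1101*T/297500)
J = -8152/1101 (J = -2 + 1/((1101/297500)*(-50)) = -2 + 1/(-1101/5950) = -2 - 5950/1101 = -8152/1101 ≈ -7.4042)
1/J = 1/(-8152/1101) = -1101/8152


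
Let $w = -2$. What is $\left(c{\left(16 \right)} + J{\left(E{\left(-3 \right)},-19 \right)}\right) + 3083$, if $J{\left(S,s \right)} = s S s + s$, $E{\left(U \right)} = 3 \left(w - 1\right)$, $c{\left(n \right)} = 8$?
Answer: $-177$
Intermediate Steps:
$E{\left(U \right)} = -9$ ($E{\left(U \right)} = 3 \left(-2 - 1\right) = 3 \left(-3\right) = -9$)
$J{\left(S,s \right)} = s + S s^{2}$ ($J{\left(S,s \right)} = S s s + s = S s^{2} + s = s + S s^{2}$)
$\left(c{\left(16 \right)} + J{\left(E{\left(-3 \right)},-19 \right)}\right) + 3083 = \left(8 - 19 \left(1 - -171\right)\right) + 3083 = \left(8 - 19 \left(1 + 171\right)\right) + 3083 = \left(8 - 3268\right) + 3083 = -3260 + 3083 = -177$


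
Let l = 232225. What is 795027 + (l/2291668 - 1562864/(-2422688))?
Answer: 137937228629082335/173499892612 ≈ 7.9503e+5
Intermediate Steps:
795027 + (l/2291668 - 1562864/(-2422688)) = 795027 + (232225/2291668 - 1562864/(-2422688)) = 795027 + (232225*(1/2291668) - 1562864*(-1/2422688)) = 795027 + (232225/2291668 + 97679/151418) = 795027 + 129505441811/173499892612 = 137937228629082335/173499892612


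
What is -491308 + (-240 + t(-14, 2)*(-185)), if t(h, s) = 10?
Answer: -493398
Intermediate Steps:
-491308 + (-240 + t(-14, 2)*(-185)) = -491308 + (-240 + 10*(-185)) = -491308 + (-240 - 1850) = -491308 - 2090 = -493398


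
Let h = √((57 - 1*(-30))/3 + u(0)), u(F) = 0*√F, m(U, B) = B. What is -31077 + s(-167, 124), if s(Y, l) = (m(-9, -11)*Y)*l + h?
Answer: 196711 + √29 ≈ 1.9672e+5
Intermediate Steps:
u(F) = 0
h = √29 (h = √((57 - 1*(-30))/3 + 0) = √((57 + 30)*(⅓) + 0) = √(87*(⅓) + 0) = √(29 + 0) = √29 ≈ 5.3852)
s(Y, l) = √29 - 11*Y*l (s(Y, l) = (-11*Y)*l + √29 = -11*Y*l + √29 = √29 - 11*Y*l)
-31077 + s(-167, 124) = -31077 + (√29 - 11*(-167)*124) = -31077 + (√29 + 227788) = -31077 + (227788 + √29) = 196711 + √29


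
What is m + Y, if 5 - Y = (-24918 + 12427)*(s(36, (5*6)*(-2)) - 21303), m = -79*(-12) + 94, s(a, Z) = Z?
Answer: -266844186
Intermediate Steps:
m = 1042 (m = 948 + 94 = 1042)
Y = -266845228 (Y = 5 - (-24918 + 12427)*((5*6)*(-2) - 21303) = 5 - (-12491)*(30*(-2) - 21303) = 5 - (-12491)*(-60 - 21303) = 5 - (-12491)*(-21363) = 5 - 1*266845233 = 5 - 266845233 = -266845228)
m + Y = 1042 - 266845228 = -266844186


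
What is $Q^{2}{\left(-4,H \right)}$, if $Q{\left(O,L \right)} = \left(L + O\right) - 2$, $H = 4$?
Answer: $4$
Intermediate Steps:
$Q{\left(O,L \right)} = -2 + L + O$
$Q^{2}{\left(-4,H \right)} = \left(-2 + 4 - 4\right)^{2} = \left(-2\right)^{2} = 4$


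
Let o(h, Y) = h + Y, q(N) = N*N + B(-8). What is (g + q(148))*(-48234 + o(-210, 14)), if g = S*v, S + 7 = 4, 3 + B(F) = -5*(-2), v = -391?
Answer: -1117958120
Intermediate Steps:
B(F) = 7 (B(F) = -3 - 5*(-2) = -3 + 10 = 7)
S = -3 (S = -7 + 4 = -3)
q(N) = 7 + N**2 (q(N) = N*N + 7 = N**2 + 7 = 7 + N**2)
o(h, Y) = Y + h
g = 1173 (g = -3*(-391) = 1173)
(g + q(148))*(-48234 + o(-210, 14)) = (1173 + (7 + 148**2))*(-48234 + (14 - 210)) = (1173 + (7 + 21904))*(-48234 - 196) = (1173 + 21911)*(-48430) = 23084*(-48430) = -1117958120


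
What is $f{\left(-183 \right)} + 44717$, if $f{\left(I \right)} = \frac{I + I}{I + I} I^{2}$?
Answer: $78206$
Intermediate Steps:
$f{\left(I \right)} = I^{2}$ ($f{\left(I \right)} = \frac{2 I}{2 I} I^{2} = 2 I \frac{1}{2 I} I^{2} = 1 I^{2} = I^{2}$)
$f{\left(-183 \right)} + 44717 = \left(-183\right)^{2} + 44717 = 33489 + 44717 = 78206$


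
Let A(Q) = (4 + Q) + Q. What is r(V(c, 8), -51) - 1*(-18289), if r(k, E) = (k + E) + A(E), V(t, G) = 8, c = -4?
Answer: 18148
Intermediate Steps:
A(Q) = 4 + 2*Q
r(k, E) = 4 + k + 3*E (r(k, E) = (k + E) + (4 + 2*E) = (E + k) + (4 + 2*E) = 4 + k + 3*E)
r(V(c, 8), -51) - 1*(-18289) = (4 + 8 + 3*(-51)) - 1*(-18289) = (4 + 8 - 153) + 18289 = -141 + 18289 = 18148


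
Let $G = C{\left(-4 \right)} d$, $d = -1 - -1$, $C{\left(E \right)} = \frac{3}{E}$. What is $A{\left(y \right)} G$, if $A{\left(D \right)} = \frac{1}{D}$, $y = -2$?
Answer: $0$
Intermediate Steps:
$d = 0$ ($d = -1 + 1 = 0$)
$G = 0$ ($G = \frac{3}{-4} \cdot 0 = 3 \left(- \frac{1}{4}\right) 0 = \left(- \frac{3}{4}\right) 0 = 0$)
$A{\left(y \right)} G = \frac{1}{-2} \cdot 0 = \left(- \frac{1}{2}\right) 0 = 0$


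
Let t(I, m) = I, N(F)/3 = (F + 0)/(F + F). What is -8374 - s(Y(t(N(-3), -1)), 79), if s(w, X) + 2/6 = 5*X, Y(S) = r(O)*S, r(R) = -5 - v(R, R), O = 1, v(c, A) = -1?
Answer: -26306/3 ≈ -8768.7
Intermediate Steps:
N(F) = 3/2 (N(F) = 3*((F + 0)/(F + F)) = 3*(F/((2*F))) = 3*(F*(1/(2*F))) = 3*(½) = 3/2)
r(R) = -4 (r(R) = -5 - 1*(-1) = -5 + 1 = -4)
Y(S) = -4*S
s(w, X) = -⅓ + 5*X
-8374 - s(Y(t(N(-3), -1)), 79) = -8374 - (-⅓ + 5*79) = -8374 - (-⅓ + 395) = -8374 - 1*1184/3 = -8374 - 1184/3 = -26306/3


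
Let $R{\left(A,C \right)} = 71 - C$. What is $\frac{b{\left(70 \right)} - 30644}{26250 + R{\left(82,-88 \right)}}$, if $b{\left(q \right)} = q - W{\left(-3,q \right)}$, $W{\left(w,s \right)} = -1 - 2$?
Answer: $- \frac{30571}{26409} \approx -1.1576$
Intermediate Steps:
$W{\left(w,s \right)} = -3$
$b{\left(q \right)} = 3 + q$ ($b{\left(q \right)} = q - -3 = q + 3 = 3 + q$)
$\frac{b{\left(70 \right)} - 30644}{26250 + R{\left(82,-88 \right)}} = \frac{\left(3 + 70\right) - 30644}{26250 + \left(71 - -88\right)} = \frac{73 - 30644}{26250 + \left(71 + 88\right)} = - \frac{30571}{26250 + 159} = - \frac{30571}{26409}$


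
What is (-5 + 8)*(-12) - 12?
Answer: -48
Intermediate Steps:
(-5 + 8)*(-12) - 12 = 3*(-12) - 12 = -36 - 12 = -48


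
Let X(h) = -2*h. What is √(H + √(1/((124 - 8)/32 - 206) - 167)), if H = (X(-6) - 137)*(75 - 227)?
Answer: √(49802059000 + 1619*I*√437746839)/1619 ≈ 137.84 + 0.046877*I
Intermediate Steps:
H = 19000 (H = (-2*(-6) - 137)*(75 - 227) = (12 - 137)*(-152) = -125*(-152) = 19000)
√(H + √(1/((124 - 8)/32 - 206) - 167)) = √(19000 + √(1/((124 - 8)/32 - 206) - 167)) = √(19000 + √(1/(116*(1/32) - 206) - 167)) = √(19000 + √(1/(29/8 - 206) - 167)) = √(19000 + √(1/(-1619/8) - 167)) = √(19000 + √(-8/1619 - 167)) = √(19000 + √(-270381/1619)) = √(19000 + I*√437746839/1619)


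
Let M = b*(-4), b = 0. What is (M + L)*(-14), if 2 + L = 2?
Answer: 0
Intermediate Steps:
L = 0 (L = -2 + 2 = 0)
M = 0 (M = 0*(-4) = 0)
(M + L)*(-14) = (0 + 0)*(-14) = 0*(-14) = 0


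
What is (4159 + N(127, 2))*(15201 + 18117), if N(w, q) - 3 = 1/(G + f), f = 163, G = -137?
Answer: 1802720367/13 ≈ 1.3867e+8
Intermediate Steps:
N(w, q) = 79/26 (N(w, q) = 3 + 1/(-137 + 163) = 3 + 1/26 = 79/26)
(4159 + N(127, 2))*(15201 + 18117) = (4159 + 79/26)*(15201 + 18117) = (108213/26)*33318 = 1802720367/13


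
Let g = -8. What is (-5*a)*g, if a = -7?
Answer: -280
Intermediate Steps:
(-5*a)*g = -5*(-7)*(-8) = 35*(-8) = -280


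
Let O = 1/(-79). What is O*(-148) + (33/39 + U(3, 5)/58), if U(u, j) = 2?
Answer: 82024/29783 ≈ 2.7541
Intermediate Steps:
O = -1/79 ≈ -0.012658
O*(-148) + (33/39 + U(3, 5)/58) = -1/79*(-148) + (33/39 + 2/58) = 148/79 + (33*(1/39) + 2*(1/58)) = 148/79 + (11/13 + 1/29) = 148/79 + 332/377 = 82024/29783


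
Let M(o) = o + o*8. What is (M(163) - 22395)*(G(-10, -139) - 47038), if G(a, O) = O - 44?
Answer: 988241088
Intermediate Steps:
M(o) = 9*o (M(o) = o + 8*o = 9*o)
G(a, O) = -44 + O
(M(163) - 22395)*(G(-10, -139) - 47038) = (9*163 - 22395)*((-44 - 139) - 47038) = (1467 - 22395)*(-183 - 47038) = -20928*(-47221) = 988241088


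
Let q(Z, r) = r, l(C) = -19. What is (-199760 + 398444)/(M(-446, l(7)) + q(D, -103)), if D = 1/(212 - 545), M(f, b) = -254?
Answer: -66228/119 ≈ -556.54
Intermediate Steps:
D = -1/333 (D = 1/(-333) = -1/333 ≈ -0.0030030)
(-199760 + 398444)/(M(-446, l(7)) + q(D, -103)) = (-199760 + 398444)/(-254 - 103) = 198684/(-357) = 198684*(-1/357) = -66228/119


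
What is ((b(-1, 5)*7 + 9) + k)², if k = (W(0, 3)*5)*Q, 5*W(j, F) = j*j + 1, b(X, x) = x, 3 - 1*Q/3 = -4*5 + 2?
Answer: 11449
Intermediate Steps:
Q = 63 (Q = 9 - 3*(-4*5 + 2) = 9 - 3*(-20 + 2) = 9 - 3*(-18) = 9 + 54 = 63)
W(j, F) = ⅕ + j²/5 (W(j, F) = (j*j + 1)/5 = (j² + 1)/5 = (1 + j²)/5 = ⅕ + j²/5)
k = 63 (k = ((⅕ + (⅕)*0²)*5)*63 = ((⅕ + (⅕)*0)*5)*63 = ((⅕ + 0)*5)*63 = ((⅕)*5)*63 = 1*63 = 63)
((b(-1, 5)*7 + 9) + k)² = ((5*7 + 9) + 63)² = ((35 + 9) + 63)² = (44 + 63)² = 107² = 11449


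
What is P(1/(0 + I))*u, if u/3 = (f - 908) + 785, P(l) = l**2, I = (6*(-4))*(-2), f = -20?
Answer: -143/768 ≈ -0.18620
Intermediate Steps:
I = 48 (I = -24*(-2) = 48)
u = -429 (u = 3*((-20 - 908) + 785) = 3*(-928 + 785) = 3*(-143) = -429)
P(1/(0 + I))*u = (1/(0 + 48))**2*(-429) = (1/48)**2*(-429) = (1/2304)*(-429) = -143/768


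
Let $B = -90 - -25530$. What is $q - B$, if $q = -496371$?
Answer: $-521811$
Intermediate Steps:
$B = 25440$ ($B = -90 + 25530 = 25440$)
$q - B = -496371 - 25440 = -521811$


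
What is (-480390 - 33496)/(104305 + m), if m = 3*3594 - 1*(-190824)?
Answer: -513886/305911 ≈ -1.6799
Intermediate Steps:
m = 201606 (m = 10782 + 190824 = 201606)
(-480390 - 33496)/(104305 + m) = (-480390 - 33496)/(104305 + 201606) = -513886/305911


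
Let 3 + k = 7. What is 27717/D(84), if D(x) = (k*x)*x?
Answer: 9239/9408 ≈ 0.98204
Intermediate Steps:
k = 4 (k = -3 + 7 = 4)
D(x) = 4*x² (D(x) = (4*x)*x = 4*x²)
27717/D(84) = 27717/((4*84²)) = 27717/((4*7056)) = 27717/28224 = 27717*(1/28224) = 9239/9408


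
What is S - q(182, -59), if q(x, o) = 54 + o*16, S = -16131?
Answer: -15241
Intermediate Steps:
q(x, o) = 54 + 16*o
S - q(182, -59) = -16131 - (54 + 16*(-59)) = -16131 - (54 - 944) = -16131 - 1*(-890) = -16131 + 890 = -15241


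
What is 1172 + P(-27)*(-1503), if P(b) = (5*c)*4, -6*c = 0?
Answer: 1172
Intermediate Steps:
c = 0 (c = -⅙*0 = 0)
P(b) = 0 (P(b) = (5*0)*4 = 0*4 = 0)
1172 + P(-27)*(-1503) = 1172 + 0*(-1503) = 1172 + 0 = 1172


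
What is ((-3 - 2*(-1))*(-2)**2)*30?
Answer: -120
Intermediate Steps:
((-3 - 2*(-1))*(-2)**2)*30 = ((-3 + 2)*4)*30 = -1*4*30 = -4*30 = -120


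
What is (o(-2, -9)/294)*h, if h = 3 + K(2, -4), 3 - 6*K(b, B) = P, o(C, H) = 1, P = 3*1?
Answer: 1/98 ≈ 0.010204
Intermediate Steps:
P = 3
K(b, B) = 0 (K(b, B) = ½ - ⅙*3 = ½ - ½ = 0)
h = 3 (h = 3 + 0 = 3)
(o(-2, -9)/294)*h = (1/294)*3 = 1/98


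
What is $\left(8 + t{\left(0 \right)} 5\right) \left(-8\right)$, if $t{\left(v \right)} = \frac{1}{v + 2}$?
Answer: $-84$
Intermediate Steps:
$t{\left(v \right)} = \frac{1}{2 + v}$
$\left(8 + t{\left(0 \right)} 5\right) \left(-8\right) = \left(8 + \frac{1}{2 + 0} \cdot 5\right) \left(-8\right) = \left(8 + \frac{1}{2} \cdot 5\right) \left(-8\right) = \left(8 + \frac{5}{2}\right) \left(-8\right) = \frac{21}{2} \left(-8\right) = -84$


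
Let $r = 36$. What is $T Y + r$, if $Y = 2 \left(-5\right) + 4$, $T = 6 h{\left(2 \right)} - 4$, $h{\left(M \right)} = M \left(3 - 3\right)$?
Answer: $60$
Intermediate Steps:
$h{\left(M \right)} = 0$ ($h{\left(M \right)} = M 0 = 0$)
$T = -4$ ($T = 6 \cdot 0 - 4 = 0 - 4 = -4$)
$Y = -6$ ($Y = -10 + 4 = -6$)
$T Y + r = \left(-4\right) \left(-6\right) + 36 = 24 + 36 = 60$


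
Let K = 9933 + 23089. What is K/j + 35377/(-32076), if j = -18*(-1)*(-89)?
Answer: -61993757/2854764 ≈ -21.716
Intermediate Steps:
K = 33022
j = -1602 (j = 18*(-89) = -1602)
K/j + 35377/(-32076) = 33022/(-1602) + 35377/(-32076) = 33022*(-1/1602) + 35377*(-1/32076) = -16511/801 - 35377/32076 = -61993757/2854764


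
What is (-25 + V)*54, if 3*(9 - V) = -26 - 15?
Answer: -126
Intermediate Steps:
V = 68/3 (V = 9 - (-26 - 15)/3 = 9 - 1/3*(-41) = 9 + 41/3 = 68/3 ≈ 22.667)
(-25 + V)*54 = (-25 + 68/3)*54 = -7/3*54 = -126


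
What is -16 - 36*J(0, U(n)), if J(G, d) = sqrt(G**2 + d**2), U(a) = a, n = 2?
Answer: -88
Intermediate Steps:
-16 - 36*J(0, U(n)) = -16 - 36*sqrt(0**2 + 2**2) = -16 - 36*sqrt(0 + 4) = -16 - 36*sqrt(4) = -16 - 36*2 = -16 - 72 = -88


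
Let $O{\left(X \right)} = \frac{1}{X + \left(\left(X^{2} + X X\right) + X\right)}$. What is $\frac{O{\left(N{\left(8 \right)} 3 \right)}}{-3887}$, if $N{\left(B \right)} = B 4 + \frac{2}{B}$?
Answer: $- \frac{8}{588169179} \approx -1.3602 \cdot 10^{-8}$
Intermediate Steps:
$N{\left(B \right)} = \frac{2}{B} + 4 B$ ($N{\left(B \right)} = 4 B + \frac{2}{B} = \frac{2}{B} + 4 B$)
$O{\left(X \right)} = \frac{1}{2 X + 2 X^{2}}$ ($O{\left(X \right)} = \frac{1}{X + \left(\left(X^{2} + X^{2}\right) + X\right)} = \frac{1}{X + \left(2 X^{2} + X\right)} = \frac{1}{X + \left(X + 2 X^{2}\right)} = \frac{1}{2 X + 2 X^{2}}$)
$\frac{O{\left(N{\left(8 \right)} 3 \right)}}{-3887} = \frac{\frac{1}{2} \frac{1}{\left(\frac{2}{8} + 4 \cdot 8\right) 3} \frac{1}{1 + \left(\frac{2}{8} + 4 \cdot 8\right) 3}}{-3887} = \frac{1}{2 \left(2 \cdot \frac{1}{8} + 32\right) 3 \left(1 + \left(2 \cdot \frac{1}{8} + 32\right) 3\right)} \left(- \frac{1}{3887}\right) = \frac{1}{2 \left(\frac{1}{4} + 32\right) 3 \left(1 + \left(\frac{1}{4} + 32\right) 3\right)} \left(- \frac{1}{3887}\right) = \frac{1}{2 \cdot \frac{129}{4} \cdot 3 \left(1 + \frac{129}{4} \cdot 3\right)} \left(- \frac{1}{3887}\right) = \frac{1}{2 \cdot \frac{387}{4} \left(1 + \frac{387}{4}\right)} \left(- \frac{1}{3887}\right) = \frac{1}{2} \cdot \frac{4}{387} \frac{1}{\frac{391}{4}} \left(- \frac{1}{3887}\right) = \frac{1}{2} \cdot \frac{4}{387} \cdot \frac{4}{391} \left(- \frac{1}{3887}\right) = \frac{8}{151317} \left(- \frac{1}{3887}\right) = - \frac{8}{588169179}$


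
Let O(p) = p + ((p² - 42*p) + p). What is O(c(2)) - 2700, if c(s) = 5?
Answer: -2875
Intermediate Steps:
O(p) = p² - 40*p (O(p) = p + (p² - 41*p) = p² - 40*p)
O(c(2)) - 2700 = 5*(-40 + 5) - 2700 = 5*(-35) - 2700 = -175 - 2700 = -2875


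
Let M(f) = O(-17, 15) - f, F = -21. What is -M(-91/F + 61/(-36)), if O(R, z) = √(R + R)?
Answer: 95/36 - I*√34 ≈ 2.6389 - 5.831*I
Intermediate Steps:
O(R, z) = √2*√R (O(R, z) = √(2*R) = √2*√R)
M(f) = -f + I*√34 (M(f) = √2*√(-17) - f = √2*(I*√17) - f = I*√34 - f = -f + I*√34)
-M(-91/F + 61/(-36)) = -(-(-91/(-21) + 61/(-36)) + I*√34) = -(-(-91*(-1/21) + 61*(-1/36)) + I*√34) = -(-(13/3 - 61/36) + I*√34) = -(-1*95/36 + I*√34) = -(-95/36 + I*√34) = 95/36 - I*√34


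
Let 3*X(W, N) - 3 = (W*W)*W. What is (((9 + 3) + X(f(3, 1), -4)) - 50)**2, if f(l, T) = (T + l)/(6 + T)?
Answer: 1444684081/1058841 ≈ 1364.4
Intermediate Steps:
f(l, T) = (T + l)/(6 + T)
X(W, N) = 1 + W**3/3 (X(W, N) = 1 + ((W*W)*W)/3 = 1 + (W**2*W)/3 = 1 + W**3/3)
(((9 + 3) + X(f(3, 1), -4)) - 50)**2 = (((9 + 3) + (1 + ((1 + 3)/(6 + 1))**3/3)) - 50)**2 = ((12 + (1 + (4/7)**3/3)) - 50)**2 = ((12 + (1 + (1/3)*(64/343))) - 50)**2 = ((12 + (1 + 64/1029)) - 50)**2 = ((12 + 1093/1029) - 50)**2 = (13441/1029 - 50)**2 = (-38009/1029)**2 = 1444684081/1058841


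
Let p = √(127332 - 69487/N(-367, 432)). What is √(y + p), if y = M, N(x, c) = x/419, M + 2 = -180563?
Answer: √(-24320119285 + 367*√27835444199)/367 ≈ 424.39*I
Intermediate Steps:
M = -180565 (M = -2 - 180563 = -180565)
N(x, c) = x/419 (N(x, c) = x*(1/419) = x/419)
y = -180565
p = √27835444199/367 (p = √(127332 - 69487/((1/419)*(-367))) = √(127332 - 69487/(-367/419)) = √(127332 - 69487*(-419/367)) = √(127332 + 29115053/367) = √(75845897/367) = √27835444199/367 ≈ 454.60)
√(y + p) = √(-180565 + √27835444199/367)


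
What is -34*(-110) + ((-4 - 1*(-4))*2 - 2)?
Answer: 3738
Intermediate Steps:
-34*(-110) + ((-4 - 1*(-4))*2 - 2) = 3740 + ((-4 + 4)*2 - 2) = 3740 + (0*2 - 2) = 3740 + (0 - 2) = 3740 - 2 = 3738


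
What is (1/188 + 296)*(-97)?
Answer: -5397953/188 ≈ -28713.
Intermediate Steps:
(1/188 + 296)*(-97) = (55649/188)*(-97) = -5397953/188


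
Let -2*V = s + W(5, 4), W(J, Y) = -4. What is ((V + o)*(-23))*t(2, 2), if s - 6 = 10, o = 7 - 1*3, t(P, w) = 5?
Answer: 230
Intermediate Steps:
o = 4 (o = 7 - 3 = 4)
s = 16 (s = 6 + 10 = 16)
V = -6 (V = -(16 - 4)/2 = -½*12 = -6)
((V + o)*(-23))*t(2, 2) = ((-6 + 4)*(-23))*5 = -2*(-23)*5 = 46*5 = 230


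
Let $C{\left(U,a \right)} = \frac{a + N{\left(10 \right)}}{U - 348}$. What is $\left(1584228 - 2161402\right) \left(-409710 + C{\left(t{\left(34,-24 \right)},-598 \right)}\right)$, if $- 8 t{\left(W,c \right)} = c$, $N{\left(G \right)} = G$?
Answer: $\frac{27194392220996}{115} \approx 2.3647 \cdot 10^{11}$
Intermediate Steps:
$t{\left(W,c \right)} = - \frac{c}{8}$
$C{\left(U,a \right)} = \frac{10 + a}{-348 + U}$ ($C{\left(U,a \right)} = \frac{a + 10}{U - 348} = \frac{10 + a}{-348 + U}$)
$\left(1584228 - 2161402\right) \left(-409710 + C{\left(t{\left(34,-24 \right)},-598 \right)}\right) = \left(1584228 - 2161402\right) \left(-409710 + \frac{10 - 598}{-348 - -3}\right) = - 577174 \left(-409710 + \frac{1}{-348 + 3} \left(-588\right)\right) = - 577174 \left(-409710 + \frac{1}{-345} \left(-588\right)\right) = - 577174 \left(-409710 - - \frac{196}{115}\right) = - 577174 \left(-409710 + \frac{196}{115}\right) = \left(-577174\right) \left(- \frac{47116454}{115}\right) = \frac{27194392220996}{115}$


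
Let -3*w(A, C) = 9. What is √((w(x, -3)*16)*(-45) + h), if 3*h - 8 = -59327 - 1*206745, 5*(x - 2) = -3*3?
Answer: 208*I*√2 ≈ 294.16*I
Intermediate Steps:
x = ⅕ (x = 2 + (-3*3)/5 = 2 + (⅕)*(-9) = 2 - 9/5 = ⅕ ≈ 0.20000)
w(A, C) = -3 (w(A, C) = -⅓*9 = -3)
h = -88688 (h = 8/3 + (-59327 - 1*206745)/3 = 8/3 + (-59327 - 206745)/3 = 8/3 + (⅓)*(-266072) = 8/3 - 266072/3 = -88688)
√((w(x, -3)*16)*(-45) + h) = √(-3*16*(-45) - 88688) = √(-48*(-45) - 88688) = √(2160 - 88688) = √(-86528) = 208*I*√2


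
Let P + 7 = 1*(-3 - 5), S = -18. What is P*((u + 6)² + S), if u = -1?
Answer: -105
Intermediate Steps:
P = -15 (P = -7 + 1*(-3 - 5) = -7 + 1*(-8) = -7 - 8 = -15)
P*((u + 6)² + S) = -15*((-1 + 6)² - 18) = -15*(5² - 18) = -15*(25 - 18) = -15*7 = -105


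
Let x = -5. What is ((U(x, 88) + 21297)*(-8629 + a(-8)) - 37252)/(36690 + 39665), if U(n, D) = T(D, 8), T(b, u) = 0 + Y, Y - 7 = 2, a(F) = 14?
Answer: -183588442/76355 ≈ -2404.4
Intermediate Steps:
Y = 9 (Y = 7 + 2 = 9)
T(b, u) = 9 (T(b, u) = 0 + 9 = 9)
U(n, D) = 9
((U(x, 88) + 21297)*(-8629 + a(-8)) - 37252)/(36690 + 39665) = ((9 + 21297)*(-8629 + 14) - 37252)/(36690 + 39665) = (21306*(-8615) - 37252)/76355 = (-183551190 - 37252)*(1/76355) = -183588442*1/76355 = -183588442/76355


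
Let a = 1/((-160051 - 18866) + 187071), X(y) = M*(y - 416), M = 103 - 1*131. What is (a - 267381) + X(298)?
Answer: -2153283857/8154 ≈ -2.6408e+5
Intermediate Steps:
M = -28 (M = 103 - 131 = -28)
X(y) = 11648 - 28*y (X(y) = -28*(y - 416) = -28*(-416 + y) = 11648 - 28*y)
a = 1/8154 (a = 1/(-178917 + 187071) = 1/8154 ≈ 0.00012264)
(a - 267381) + X(298) = (1/8154 - 267381) + (11648 - 28*298) = -2180224673/8154 + (11648 - 8344) = -2180224673/8154 + 3304 = -2153283857/8154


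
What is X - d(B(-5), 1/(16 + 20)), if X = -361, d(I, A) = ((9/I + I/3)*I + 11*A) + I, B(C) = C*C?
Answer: -21731/36 ≈ -603.64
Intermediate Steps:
B(C) = C²
d(I, A) = I + 11*A + I*(9/I + I/3) (d(I, A) = ((9/I + I*(⅓))*I + 11*A) + I = ((9/I + I/3)*I + 11*A) + I = (I*(9/I + I/3) + 11*A) + I = (11*A + I*(9/I + I/3)) + I = I + 11*A + I*(9/I + I/3))
X - d(B(-5), 1/(16 + 20)) = -361 - (9 + (-5)² + 11/(16 + 20) + ((-5)²)²/3) = -361 - (9 + 25 + 11/36 + (⅓)*25²) = -361 - (9 + 25 + 11*(1/36) + (⅓)*625) = -361 - (9 + 25 + 11/36 + 625/3) = -361 - 1*8735/36 = -361 - 8735/36 = -21731/36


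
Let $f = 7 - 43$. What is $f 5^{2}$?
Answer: $-900$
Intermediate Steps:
$f = -36$
$f 5^{2} = - 36 \cdot 5^{2} = \left(-36\right) 25 = -900$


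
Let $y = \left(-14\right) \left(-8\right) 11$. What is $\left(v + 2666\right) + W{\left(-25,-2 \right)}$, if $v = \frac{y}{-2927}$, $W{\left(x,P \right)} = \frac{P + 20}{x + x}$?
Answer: $\frac{195027407}{73175} \approx 2665.2$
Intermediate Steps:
$y = 1232$ ($y = 112 \cdot 11 = 1232$)
$W{\left(x,P \right)} = \frac{20 + P}{2 x}$
$v = - \frac{1232}{2927}$ ($v = \frac{1232}{-2927} = 1232 \left(- \frac{1}{2927}\right) = - \frac{1232}{2927} \approx -0.42091$)
$\left(v + 2666\right) + W{\left(-25,-2 \right)} = \left(- \frac{1232}{2927} + 2666\right) + \frac{20 - 2}{2 \left(-25\right)} = \frac{7802150}{2927} + \frac{1}{2} \left(- \frac{1}{25}\right) 18 = \frac{7802150}{2927} - \frac{9}{25} = \frac{195027407}{73175}$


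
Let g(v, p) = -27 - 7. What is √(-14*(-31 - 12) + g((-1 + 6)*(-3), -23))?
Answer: 2*√142 ≈ 23.833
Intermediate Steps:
g(v, p) = -34
√(-14*(-31 - 12) + g((-1 + 6)*(-3), -23)) = √(-14*(-31 - 12) - 34) = √(-14*(-43) - 34) = √(602 - 34) = √568 = 2*√142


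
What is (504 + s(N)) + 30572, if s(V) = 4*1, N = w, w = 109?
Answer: 31080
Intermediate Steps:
N = 109
s(V) = 4
(504 + s(N)) + 30572 = (504 + 4) + 30572 = 508 + 30572 = 31080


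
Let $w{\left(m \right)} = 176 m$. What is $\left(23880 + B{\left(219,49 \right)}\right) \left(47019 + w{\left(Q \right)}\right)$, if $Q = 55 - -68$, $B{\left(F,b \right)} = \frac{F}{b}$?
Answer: $\frac{80363668113}{49} \approx 1.6401 \cdot 10^{9}$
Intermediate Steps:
$Q = 123$ ($Q = 55 + 68 = 123$)
$\left(23880 + B{\left(219,49 \right)}\right) \left(47019 + w{\left(Q \right)}\right) = \left(23880 + \frac{219}{49}\right) \left(47019 + 176 \cdot 123\right) = \left(23880 + 219 \cdot \frac{1}{49}\right) \left(47019 + 21648\right) = \left(23880 + \frac{219}{49}\right) 68667 = \frac{1170339}{49} \cdot 68667 = \frac{80363668113}{49}$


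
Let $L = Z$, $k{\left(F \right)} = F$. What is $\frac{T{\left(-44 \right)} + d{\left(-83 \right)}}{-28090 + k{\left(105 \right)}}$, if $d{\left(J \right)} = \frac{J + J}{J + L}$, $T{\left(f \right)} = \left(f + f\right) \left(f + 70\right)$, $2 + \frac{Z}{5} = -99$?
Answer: $\frac{672589}{8227590} \approx 0.081748$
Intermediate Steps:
$Z = -505$ ($Z = -10 + 5 \left(-99\right) = -10 - 495 = -505$)
$L = -505$
$T{\left(f \right)} = 2 f \left(70 + f\right)$
$d{\left(J \right)} = \frac{2 J}{-505 + J}$ ($d{\left(J \right)} = \frac{J + J}{J - 505} = \frac{2 J}{-505 + J}$)
$\frac{T{\left(-44 \right)} + d{\left(-83 \right)}}{-28090 + k{\left(105 \right)}} = \frac{2 \left(-44\right) \left(70 - 44\right) + 2 \left(-83\right) \frac{1}{-505 - 83}}{-28090 + 105} = \frac{2 \left(-44\right) 26 + 2 \left(-83\right) \frac{1}{-588}}{-27985} = \left(-2288 + 2 \left(-83\right) \left(- \frac{1}{588}\right)\right) \left(- \frac{1}{27985}\right) = \left(-2288 + \frac{83}{294}\right) \left(- \frac{1}{27985}\right) = \left(- \frac{672589}{294}\right) \left(- \frac{1}{27985}\right) = \frac{672589}{8227590}$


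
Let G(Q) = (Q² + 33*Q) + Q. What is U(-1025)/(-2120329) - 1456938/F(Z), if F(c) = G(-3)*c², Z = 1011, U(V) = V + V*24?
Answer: 19802974913/722410932603 ≈ 0.027412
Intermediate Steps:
G(Q) = Q² + 34*Q
U(V) = 25*V (U(V) = V + 24*V = 25*V)
F(c) = -93*c² (F(c) = (-3*(34 - 3))*c² = (-3*31)*c² = -93*c²)
U(-1025)/(-2120329) - 1456938/F(Z) = (25*(-1025))/(-2120329) - 1456938/((-93*1011²)) = -25625*(-1/2120329) - 1456938/((-93*1022121)) = 25625/2120329 - 1456938/(-95057253) = 25625/2120329 - 1456938*(-1/95057253) = 25625/2120329 + 5222/340707 = 19802974913/722410932603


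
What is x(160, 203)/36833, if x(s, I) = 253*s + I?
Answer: 40683/36833 ≈ 1.1045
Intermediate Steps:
x(s, I) = I + 253*s
x(160, 203)/36833 = (203 + 253*160)/36833 = (203 + 40480)*(1/36833) = 40683*(1/36833) = 40683/36833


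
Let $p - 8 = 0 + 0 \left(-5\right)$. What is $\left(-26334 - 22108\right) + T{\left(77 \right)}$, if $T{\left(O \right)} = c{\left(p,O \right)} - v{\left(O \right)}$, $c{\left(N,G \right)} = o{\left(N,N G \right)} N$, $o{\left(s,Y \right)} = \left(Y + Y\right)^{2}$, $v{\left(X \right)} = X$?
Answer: $12094073$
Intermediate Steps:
$p = 8$ ($p = 8 + \left(0 + 0 \left(-5\right)\right) = 8 + \left(0 + 0\right) = 8 + 0 = 8$)
$o{\left(s,Y \right)} = 4 Y^{2}$ ($o{\left(s,Y \right)} = \left(2 Y\right)^{2} = 4 Y^{2}$)
$c{\left(N,G \right)} = 4 G^{2} N^{3}$ ($c{\left(N,G \right)} = 4 \left(N G\right)^{2} N = 4 \left(G N\right)^{2} N = 4 G^{2} N^{2} N = 4 G^{2} N^{3}$)
$T{\left(O \right)} = - O + 2048 O^{2}$ ($T{\left(O \right)} = 4 O^{2} \cdot 8^{3} - O = 4 O^{2} \cdot 512 - O = 2048 O^{2} - O = - O + 2048 O^{2}$)
$\left(-26334 - 22108\right) + T{\left(77 \right)} = \left(-26334 - 22108\right) + 77 \left(-1 + 2048 \cdot 77\right) = -48442 + 77 \left(-1 + 157696\right) = -48442 + 77 \cdot 157695 = -48442 + 12142515 = 12094073$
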